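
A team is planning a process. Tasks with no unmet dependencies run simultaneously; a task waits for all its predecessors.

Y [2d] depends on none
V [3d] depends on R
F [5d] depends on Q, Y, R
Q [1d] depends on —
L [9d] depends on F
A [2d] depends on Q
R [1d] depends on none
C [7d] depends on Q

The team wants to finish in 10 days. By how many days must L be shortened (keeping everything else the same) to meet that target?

Current finish: 16 days; target: 10.
L is on every critical path, so each day cut from L cuts the finish by one (this holds down to a finish of 8).
Need 16 − 10 = 6 days off L → L becomes 3 days, finish becomes 10.

6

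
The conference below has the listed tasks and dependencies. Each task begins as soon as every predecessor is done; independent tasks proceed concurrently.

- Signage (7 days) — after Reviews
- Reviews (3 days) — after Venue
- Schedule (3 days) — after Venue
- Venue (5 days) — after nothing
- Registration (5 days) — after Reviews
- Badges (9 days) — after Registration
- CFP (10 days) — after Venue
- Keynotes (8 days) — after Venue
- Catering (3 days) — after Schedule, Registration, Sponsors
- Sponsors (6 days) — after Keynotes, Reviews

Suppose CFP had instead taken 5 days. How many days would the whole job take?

22

Critical path before the change: Venue→Reviews→Registration→Badges = 5+3+5+9 = 22 giving 22 days.
CFP is off the critical path — its longest chain is 15 days, giving 7 of slack.
The critical path is still Venue→Reviews→Registration→Badges; finish is now 22 days.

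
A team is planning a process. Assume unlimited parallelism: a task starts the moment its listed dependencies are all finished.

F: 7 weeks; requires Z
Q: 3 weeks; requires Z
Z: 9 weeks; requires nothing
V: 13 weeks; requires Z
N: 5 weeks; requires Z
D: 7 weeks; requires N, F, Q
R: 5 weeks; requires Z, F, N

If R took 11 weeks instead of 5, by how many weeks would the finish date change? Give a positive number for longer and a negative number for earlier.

Baseline: Z→F→D = 9+7+7 = 23 → 23 weeks.
R is off the critical path — its longest chain is 21 weeks, giving 2 of slack.
New critical path: Z→F→R = 9+7+11 = 27 ⇒ 27 weeks.
Change in finish: 27 − 23 = +4 weeks.

4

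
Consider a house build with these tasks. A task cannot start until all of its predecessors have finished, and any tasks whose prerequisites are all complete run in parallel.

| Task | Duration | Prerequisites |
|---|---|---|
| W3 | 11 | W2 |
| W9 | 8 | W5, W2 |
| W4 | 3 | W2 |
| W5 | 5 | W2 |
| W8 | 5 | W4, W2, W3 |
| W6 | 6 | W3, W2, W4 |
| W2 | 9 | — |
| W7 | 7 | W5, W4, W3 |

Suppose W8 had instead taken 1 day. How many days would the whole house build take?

27

The binding path is W2→W3→W7 = 9+11+7 = 27; finish at 27 days.
The longest path through W8 is only 25 days, so W8 has float 2.
That remains the longest chain; total 27 days.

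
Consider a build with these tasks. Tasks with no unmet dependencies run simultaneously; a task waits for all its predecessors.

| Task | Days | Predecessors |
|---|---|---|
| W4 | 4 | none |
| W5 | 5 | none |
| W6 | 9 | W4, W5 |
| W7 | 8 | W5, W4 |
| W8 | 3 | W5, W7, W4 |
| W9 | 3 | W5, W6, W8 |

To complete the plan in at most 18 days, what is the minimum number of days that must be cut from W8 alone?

Current finish: 19 days; target: 18.
W8 is on every critical path, so each day cut from W8 cuts the finish by one (this holds down to a finish of 17).
Need 19 − 18 = 1 day off W8 → W8 becomes 2 days, finish becomes 18.

1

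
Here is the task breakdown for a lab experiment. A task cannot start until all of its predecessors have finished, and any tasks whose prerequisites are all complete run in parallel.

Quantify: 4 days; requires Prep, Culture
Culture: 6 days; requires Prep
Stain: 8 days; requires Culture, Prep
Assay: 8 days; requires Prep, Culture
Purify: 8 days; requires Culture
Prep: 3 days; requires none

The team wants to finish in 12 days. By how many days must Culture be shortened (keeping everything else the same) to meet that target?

Current finish: 17 days; target: 12.
Culture is on every critical path, so each day cut from Culture cuts the finish by one (this holds down to a finish of 12).
Need 17 − 12 = 5 days off Culture → Culture becomes 1 day, finish becomes 12.

5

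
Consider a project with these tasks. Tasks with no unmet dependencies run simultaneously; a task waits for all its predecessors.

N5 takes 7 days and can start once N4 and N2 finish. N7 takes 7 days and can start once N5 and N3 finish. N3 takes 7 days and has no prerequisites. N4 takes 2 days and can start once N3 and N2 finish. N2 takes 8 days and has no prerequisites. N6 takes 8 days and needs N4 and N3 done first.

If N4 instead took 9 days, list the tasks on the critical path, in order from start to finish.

As given, the longest chain is N2→N4→N5→N7 = 8+2+7+7 = 24, so the finish is 24 days.
N4 is on the critical path; changing it to 9 makes that path 31 days.
No other chain overtakes it, so the finish is 31 days.

N2, N4, N5, N7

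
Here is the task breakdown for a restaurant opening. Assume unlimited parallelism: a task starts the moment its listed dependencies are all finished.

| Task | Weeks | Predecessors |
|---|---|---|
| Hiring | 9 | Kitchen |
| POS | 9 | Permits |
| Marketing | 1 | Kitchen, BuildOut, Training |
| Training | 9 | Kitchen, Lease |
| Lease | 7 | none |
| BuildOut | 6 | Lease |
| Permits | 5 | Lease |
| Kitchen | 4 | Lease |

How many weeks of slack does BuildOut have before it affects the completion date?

The longest chain is Lease→Permits→POS = 7+5+9 = 21; overall finish 21 weeks.
Longest path through BuildOut: 14 weeks (earliest finish 13, latest finish 20).
So BuildOut can slip 20 − 13 = 7 weeks.

7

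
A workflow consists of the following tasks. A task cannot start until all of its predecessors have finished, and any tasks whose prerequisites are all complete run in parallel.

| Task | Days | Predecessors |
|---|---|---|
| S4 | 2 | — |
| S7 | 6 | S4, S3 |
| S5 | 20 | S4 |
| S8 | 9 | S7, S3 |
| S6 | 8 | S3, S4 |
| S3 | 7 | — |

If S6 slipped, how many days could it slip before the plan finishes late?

7

The longest chain is S3→S7→S8 = 7+6+9 = 22; overall finish 22 days.
S6 finishes as early as 15 and must finish by 22.
Slack of S6 = 14 − 7 = 7 days.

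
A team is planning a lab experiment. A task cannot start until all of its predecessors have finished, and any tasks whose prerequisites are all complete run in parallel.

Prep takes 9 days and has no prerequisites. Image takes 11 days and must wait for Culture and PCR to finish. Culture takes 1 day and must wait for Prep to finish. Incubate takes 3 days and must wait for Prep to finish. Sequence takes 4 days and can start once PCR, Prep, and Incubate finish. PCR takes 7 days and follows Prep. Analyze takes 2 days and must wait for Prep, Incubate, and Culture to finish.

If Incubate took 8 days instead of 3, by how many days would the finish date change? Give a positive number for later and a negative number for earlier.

0

As given, the longest chain is Prep→PCR→Image = 9+7+11 = 27, so the finish is 27 days.
The longest path through Incubate is only 16 days, so Incubate has float 11.
No other chain overtakes it, so the finish is 27 days.
Change in finish: 27 − 27 = +0 days.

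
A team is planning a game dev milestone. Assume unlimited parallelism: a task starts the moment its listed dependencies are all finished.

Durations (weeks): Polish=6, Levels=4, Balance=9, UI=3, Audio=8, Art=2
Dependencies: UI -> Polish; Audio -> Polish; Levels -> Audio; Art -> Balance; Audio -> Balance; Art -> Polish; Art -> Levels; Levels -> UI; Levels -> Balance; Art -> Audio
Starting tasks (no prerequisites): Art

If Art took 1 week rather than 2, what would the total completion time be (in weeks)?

22

The binding path is Art→Levels→Audio→Balance = 2+4+8+9 = 23; finish at 23 weeks.
Art lies on that path, so at 1 week the path becomes 22 weeks.
The critical path is still Art→Levels→Audio→Balance; finish is now 22 weeks.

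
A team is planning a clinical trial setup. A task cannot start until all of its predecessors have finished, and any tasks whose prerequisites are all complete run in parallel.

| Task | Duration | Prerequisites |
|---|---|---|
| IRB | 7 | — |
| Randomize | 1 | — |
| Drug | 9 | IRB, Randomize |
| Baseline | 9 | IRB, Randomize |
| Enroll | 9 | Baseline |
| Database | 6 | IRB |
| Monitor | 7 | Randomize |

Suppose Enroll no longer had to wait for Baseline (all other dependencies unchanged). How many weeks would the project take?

With the dependency in place, IRB→Baseline→Enroll = 7+9+9 = 25 sets the finish at 25 weeks.
Without Baseline→Enroll, Enroll's earliest start moves from 16 to 0.
The longest chain is now IRB→Drug = 7+9 = 16, so the project takes 16 weeks.

16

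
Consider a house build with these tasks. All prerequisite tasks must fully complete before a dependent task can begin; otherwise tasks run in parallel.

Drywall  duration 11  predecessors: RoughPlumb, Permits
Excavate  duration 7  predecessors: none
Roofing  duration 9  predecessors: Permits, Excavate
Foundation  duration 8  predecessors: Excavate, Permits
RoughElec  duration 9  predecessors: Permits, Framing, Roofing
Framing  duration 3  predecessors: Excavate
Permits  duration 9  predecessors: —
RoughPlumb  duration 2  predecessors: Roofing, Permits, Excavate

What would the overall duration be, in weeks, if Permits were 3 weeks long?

29

As given, the longest chain is Permits→Roofing→RoughPlumb→Drywall = 9+9+2+11 = 31, so the finish is 31 weeks.
Permits is on the critical path; changing it to 3 makes that path 25 weeks.
Now Excavate→Roofing→RoughPlumb→Drywall = 7+9+2+11 = 29 is longest, so the finish becomes 29 weeks.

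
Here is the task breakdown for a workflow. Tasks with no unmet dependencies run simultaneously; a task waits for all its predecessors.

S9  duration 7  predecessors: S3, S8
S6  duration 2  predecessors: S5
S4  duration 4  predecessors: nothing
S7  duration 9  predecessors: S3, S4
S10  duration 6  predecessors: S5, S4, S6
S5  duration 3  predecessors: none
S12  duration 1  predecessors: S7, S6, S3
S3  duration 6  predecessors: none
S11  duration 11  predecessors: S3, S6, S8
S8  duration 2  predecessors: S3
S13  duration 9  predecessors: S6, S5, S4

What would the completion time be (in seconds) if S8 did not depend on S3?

With the dependency in place, S3→S8→S11 = 6+2+11 = 19 sets the finish at 19 seconds.
Without S3→S8, S8's earliest start moves from 6 to 0.
After: S3→S11 = 6+11 = 17 → 17 seconds.

17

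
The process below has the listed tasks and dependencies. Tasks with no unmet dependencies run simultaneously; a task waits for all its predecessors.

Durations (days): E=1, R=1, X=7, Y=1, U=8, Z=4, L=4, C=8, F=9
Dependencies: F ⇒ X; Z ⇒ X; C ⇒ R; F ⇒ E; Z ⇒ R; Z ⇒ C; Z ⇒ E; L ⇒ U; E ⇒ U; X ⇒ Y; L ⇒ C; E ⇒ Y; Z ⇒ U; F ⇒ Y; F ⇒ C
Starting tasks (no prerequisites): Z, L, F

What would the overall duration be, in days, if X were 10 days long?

20

Critical path before the change: F→E→U = 9+1+8 = 18 giving 18 days.
The longest path through X is only 17 days, so X has float 1.
The binding chain switches to F→X→Y = 9+10+1 = 20; finish 20 days.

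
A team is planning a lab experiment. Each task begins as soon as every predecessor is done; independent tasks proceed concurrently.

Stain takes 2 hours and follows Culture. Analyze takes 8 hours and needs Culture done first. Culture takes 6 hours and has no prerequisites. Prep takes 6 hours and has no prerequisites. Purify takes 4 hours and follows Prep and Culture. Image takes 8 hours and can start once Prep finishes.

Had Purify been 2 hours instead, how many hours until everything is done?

Baseline: Prep→Image = 6+8 = 14 → 14 hours.
Purify has 4 hours of float (longest path through it is 10).
No other chain overtakes it, so the finish is 14 hours.

14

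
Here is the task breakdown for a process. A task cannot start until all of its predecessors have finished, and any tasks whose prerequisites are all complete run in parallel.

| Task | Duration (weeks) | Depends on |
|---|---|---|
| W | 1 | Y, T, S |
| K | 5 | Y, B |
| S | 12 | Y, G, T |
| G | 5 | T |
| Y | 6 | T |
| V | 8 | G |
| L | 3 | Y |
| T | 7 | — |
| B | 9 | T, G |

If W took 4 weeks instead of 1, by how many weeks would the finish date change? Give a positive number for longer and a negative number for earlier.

3

Actual critical path: T→Y→S→W = 7+6+12+1 = 26 ⇒ 26 weeks.
W is on the critical path; changing it to 4 makes that path 29 weeks.
That remains the longest chain; total 29 weeks.
Change in finish: 29 − 26 = +3 weeks.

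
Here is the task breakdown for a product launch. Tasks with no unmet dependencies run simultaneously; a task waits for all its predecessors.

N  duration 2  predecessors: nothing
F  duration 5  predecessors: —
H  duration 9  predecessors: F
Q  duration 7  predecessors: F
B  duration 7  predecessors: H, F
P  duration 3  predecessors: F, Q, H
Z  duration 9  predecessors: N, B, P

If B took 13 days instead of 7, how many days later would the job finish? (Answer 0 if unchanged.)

As given, the longest chain is F→H→B→Z = 5+9+7+9 = 30, so the finish is 30 days.
Since B is critical, the +6 change carries straight to that chain (now 36 days).
That remains the longest chain; total 36 days.
Change in finish: 36 − 30 = +6 days.

6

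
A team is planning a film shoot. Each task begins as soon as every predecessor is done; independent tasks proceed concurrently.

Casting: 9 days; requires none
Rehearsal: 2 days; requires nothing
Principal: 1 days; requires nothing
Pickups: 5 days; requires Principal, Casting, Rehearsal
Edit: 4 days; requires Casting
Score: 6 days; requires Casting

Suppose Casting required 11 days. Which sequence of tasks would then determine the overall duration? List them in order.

Casting, Score

Baseline: Casting→Score = 9+6 = 15 → 15 days.
Casting is on the critical path; changing it to 11 makes that path 17 days.
That remains the longest chain; total 17 days.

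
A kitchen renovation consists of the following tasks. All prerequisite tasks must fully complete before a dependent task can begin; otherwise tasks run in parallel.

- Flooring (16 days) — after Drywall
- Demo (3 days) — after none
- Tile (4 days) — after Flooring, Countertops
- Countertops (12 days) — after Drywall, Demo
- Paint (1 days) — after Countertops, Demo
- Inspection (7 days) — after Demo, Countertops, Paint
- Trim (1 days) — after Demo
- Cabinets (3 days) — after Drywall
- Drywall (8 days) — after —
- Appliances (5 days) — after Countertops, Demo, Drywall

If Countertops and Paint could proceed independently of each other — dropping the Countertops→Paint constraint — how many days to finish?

28

Original critical path: Drywall→Flooring→Tile = 8+16+4 = 28 ⇒ 28 days.
Without Countertops→Paint, Paint's earliest start moves from 20 to 3.
New critical path: Drywall→Flooring→Tile = 8+16+4 = 28 ⇒ 28 days.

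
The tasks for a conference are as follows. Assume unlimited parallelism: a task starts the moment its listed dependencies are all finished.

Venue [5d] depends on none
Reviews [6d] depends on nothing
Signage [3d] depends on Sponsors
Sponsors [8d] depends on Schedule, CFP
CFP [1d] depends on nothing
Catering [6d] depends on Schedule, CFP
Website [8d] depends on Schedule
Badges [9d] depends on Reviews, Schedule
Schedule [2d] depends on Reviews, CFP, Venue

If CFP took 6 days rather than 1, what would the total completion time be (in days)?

19

Baseline: Reviews→Schedule→Sponsors→Signage = 6+2+8+3 = 19 → 19 days.
The longest path through CFP is only 14 days, so CFP has float 5.
New critical path: CFP→Schedule→Sponsors→Signage = 6+2+8+3 = 19 ⇒ 19 days.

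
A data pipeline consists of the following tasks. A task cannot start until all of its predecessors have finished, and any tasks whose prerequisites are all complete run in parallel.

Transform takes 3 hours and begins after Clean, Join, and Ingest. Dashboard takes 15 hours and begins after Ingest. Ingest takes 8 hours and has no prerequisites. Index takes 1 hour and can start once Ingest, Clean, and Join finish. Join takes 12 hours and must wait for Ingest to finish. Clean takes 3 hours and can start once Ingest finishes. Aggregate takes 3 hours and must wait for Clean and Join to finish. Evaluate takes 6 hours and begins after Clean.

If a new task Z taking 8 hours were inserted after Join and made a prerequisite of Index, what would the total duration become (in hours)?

Originally the plan takes 23 hours.
With Z inserted, Index now waits for max(Ingest, Clean, Join, Z).
New critical path: Ingest→Join→Z→Index = 8+12+8+1 = 29 ⇒ 29 hours.

29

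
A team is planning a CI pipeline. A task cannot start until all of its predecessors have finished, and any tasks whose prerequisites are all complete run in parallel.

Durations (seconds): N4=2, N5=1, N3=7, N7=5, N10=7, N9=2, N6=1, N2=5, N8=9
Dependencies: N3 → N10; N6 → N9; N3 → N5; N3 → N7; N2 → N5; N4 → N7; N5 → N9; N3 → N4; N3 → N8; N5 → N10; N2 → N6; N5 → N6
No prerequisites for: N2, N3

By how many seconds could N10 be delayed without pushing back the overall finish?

1

N3→N8 = 7+9 = 16 sets the makespan at 16 seconds.
N10 finishes as early as 15 and must finish by 16.
Float = 16 − 15 = 1.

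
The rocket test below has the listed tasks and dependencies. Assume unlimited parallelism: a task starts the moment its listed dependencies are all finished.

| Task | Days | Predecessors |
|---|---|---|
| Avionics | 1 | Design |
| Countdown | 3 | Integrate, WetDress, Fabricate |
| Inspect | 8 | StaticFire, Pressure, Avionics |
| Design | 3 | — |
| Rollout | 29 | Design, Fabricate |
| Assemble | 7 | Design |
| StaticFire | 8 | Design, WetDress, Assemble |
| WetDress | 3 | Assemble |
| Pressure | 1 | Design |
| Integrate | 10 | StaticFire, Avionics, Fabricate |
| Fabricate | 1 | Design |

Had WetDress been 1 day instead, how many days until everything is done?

33

Actual critical path: Design→Assemble→WetDress→StaticFire→Integrate→Countdown = 3+7+3+8+10+3 = 34 ⇒ 34 days.
WetDress lies on that path, so at 1 day the path becomes 32 days.
Now Design→Fabricate→Rollout = 3+1+29 = 33 is longest, so the finish becomes 33 days.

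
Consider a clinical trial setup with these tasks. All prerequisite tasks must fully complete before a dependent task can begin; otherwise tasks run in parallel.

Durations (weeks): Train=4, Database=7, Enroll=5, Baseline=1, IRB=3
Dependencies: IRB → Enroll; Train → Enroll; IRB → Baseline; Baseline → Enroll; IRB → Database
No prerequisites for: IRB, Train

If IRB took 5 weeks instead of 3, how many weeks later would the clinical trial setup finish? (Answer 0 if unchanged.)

The binding path is IRB→Database = 3+7 = 10; finish at 10 weeks.
IRB is on the critical path; changing it to 5 makes that path 12 weeks.
No other chain overtakes it, so the finish is 12 weeks.
Change in finish: 12 − 10 = +2 weeks.

2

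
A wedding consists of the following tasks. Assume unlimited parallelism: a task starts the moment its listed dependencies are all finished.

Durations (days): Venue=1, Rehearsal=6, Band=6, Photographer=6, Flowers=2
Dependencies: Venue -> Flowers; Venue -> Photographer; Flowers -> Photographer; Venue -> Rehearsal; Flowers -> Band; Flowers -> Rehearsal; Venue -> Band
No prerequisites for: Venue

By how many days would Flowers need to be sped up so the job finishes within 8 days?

Current finish: 9 days; target: 8.
Flowers is on every critical path, so each day cut from Flowers cuts the finish by one (this holds down to a finish of 8).
Need 9 − 8 = 1 day off Flowers → Flowers becomes 1 day, finish becomes 8.

1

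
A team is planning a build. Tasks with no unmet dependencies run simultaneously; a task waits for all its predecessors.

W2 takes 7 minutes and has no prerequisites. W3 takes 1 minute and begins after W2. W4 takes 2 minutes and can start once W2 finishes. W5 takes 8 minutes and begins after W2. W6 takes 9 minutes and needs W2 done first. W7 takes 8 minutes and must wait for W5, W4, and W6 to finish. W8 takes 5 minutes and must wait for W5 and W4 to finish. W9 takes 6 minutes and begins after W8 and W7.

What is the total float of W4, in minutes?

Critical path: W2→W6→W7→W9 = 7+9+8+6 = 30, so the finish is 30 minutes.
The longest chain containing W4 totals 23 minutes.
Slack of W4 = 14 − 7 = 7 minutes.

7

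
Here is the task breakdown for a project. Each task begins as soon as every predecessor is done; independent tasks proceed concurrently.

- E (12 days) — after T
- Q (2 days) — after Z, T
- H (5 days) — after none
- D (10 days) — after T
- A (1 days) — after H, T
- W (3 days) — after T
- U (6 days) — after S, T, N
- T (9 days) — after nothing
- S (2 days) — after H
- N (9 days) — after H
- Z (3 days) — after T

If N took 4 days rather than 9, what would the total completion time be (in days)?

21

Critical path before the change: T→E = 9+12 = 21 giving 21 days.
N has 1 day of float (longest path through it is 20).
No other chain overtakes it, so the finish is 21 days.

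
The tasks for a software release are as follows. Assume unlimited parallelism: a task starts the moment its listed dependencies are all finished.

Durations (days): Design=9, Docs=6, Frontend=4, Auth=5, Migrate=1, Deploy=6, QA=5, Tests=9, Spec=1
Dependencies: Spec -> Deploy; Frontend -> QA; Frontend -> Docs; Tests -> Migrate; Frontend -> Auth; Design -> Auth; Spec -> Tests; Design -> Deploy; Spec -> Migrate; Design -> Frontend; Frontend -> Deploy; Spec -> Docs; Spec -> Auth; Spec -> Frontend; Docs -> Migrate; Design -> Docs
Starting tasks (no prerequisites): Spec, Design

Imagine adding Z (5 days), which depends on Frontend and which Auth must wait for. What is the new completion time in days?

23

Originally the job takes 20 days.
With Z inserted, Auth now waits for max(Spec, Frontend, Design, Z).
New critical path: Design→Frontend→Z→Auth = 9+4+5+5 = 23 ⇒ 23 days.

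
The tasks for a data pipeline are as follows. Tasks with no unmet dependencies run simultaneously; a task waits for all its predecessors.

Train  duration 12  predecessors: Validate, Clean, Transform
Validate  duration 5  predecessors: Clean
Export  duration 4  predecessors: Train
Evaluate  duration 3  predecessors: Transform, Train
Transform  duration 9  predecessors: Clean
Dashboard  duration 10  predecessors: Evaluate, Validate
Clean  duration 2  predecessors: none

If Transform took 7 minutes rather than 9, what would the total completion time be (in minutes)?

34

As given, the longest chain is Clean→Transform→Train→Evaluate→Dashboard = 2+9+12+3+10 = 36, so the finish is 36 minutes.
Since Transform is critical, the -2 change carries straight to that chain (now 34 minutes).
No other chain overtakes it, so the finish is 34 minutes.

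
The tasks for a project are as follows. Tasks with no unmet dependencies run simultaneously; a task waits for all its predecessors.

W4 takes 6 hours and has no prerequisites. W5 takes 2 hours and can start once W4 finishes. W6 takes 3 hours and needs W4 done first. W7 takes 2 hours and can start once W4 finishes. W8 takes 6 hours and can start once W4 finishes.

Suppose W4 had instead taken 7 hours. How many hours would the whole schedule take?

13

Critical path before the change: W4→W8 = 6+6 = 12 giving 12 hours.
W4 lies on that path, so at 7 hours the path becomes 13 hours.
That remains the longest chain; total 13 hours.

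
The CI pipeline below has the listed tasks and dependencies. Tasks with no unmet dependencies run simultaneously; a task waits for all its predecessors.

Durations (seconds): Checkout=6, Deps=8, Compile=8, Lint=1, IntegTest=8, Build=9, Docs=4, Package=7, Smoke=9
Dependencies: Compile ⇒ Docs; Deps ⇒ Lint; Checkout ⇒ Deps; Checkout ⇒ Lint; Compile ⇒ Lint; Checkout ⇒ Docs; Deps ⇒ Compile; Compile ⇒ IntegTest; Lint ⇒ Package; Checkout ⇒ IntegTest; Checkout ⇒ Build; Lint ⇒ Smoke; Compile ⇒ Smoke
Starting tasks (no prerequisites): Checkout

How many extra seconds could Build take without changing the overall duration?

Checkout→Deps→Compile→Lint→Smoke = 6+8+8+1+9 = 32 sets the makespan at 32 seconds.
Longest path through Build: 15 seconds (earliest finish 15, latest finish 32).
So Build can slip 32 − 15 = 17 seconds.

17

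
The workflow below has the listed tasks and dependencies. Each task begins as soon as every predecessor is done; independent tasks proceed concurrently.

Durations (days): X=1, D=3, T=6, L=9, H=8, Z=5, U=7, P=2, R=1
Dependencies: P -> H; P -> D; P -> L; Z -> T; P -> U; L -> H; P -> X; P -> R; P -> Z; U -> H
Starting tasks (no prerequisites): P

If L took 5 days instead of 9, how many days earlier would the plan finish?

2

The binding path is P→L→H = 2+9+8 = 19; finish at 19 days.
L is on the critical path; changing it to 5 makes that path 15 days.
New critical path: P→U→H = 2+7+8 = 17 ⇒ 17 days.
Change in finish: 17 − 19 = -2 days.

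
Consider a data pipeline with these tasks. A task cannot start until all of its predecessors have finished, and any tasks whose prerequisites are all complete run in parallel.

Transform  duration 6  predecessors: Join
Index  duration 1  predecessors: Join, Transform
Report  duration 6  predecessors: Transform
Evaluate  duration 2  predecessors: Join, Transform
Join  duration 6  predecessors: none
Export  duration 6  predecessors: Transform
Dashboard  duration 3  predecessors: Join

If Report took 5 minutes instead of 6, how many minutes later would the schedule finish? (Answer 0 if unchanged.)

0

Baseline: Join→Transform→Report = 6+6+6 = 18 → 18 minutes.
Report lies on that path, so at 5 minutes the path becomes 17 minutes.
The binding chain switches to Join→Transform→Export = 6+6+6 = 18; finish 18 minutes.
Change in finish: 18 − 18 = +0 minutes.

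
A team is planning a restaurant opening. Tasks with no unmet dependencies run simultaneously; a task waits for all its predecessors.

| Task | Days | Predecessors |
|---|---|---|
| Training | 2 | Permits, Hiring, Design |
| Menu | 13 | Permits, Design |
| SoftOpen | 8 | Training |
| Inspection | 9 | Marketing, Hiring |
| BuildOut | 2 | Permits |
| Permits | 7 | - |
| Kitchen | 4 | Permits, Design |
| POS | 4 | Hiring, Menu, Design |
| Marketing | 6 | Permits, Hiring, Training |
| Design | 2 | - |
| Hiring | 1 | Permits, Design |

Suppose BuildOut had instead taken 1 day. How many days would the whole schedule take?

As given, the longest chain is Permits→Hiring→Training→Marketing→Inspection = 7+1+2+6+9 = 25, so the finish is 25 days.
BuildOut is off the critical path — its longest chain is 9 days, giving 16 of slack.
The critical path is still Permits→Hiring→Training→Marketing→Inspection; finish is now 25 days.

25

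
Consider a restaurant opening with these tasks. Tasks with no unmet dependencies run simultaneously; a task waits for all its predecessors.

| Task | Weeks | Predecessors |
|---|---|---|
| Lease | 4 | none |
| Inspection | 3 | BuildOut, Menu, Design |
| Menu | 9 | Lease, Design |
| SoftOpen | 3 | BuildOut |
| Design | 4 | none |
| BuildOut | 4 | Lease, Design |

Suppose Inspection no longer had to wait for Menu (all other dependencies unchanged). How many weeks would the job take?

With the dependency in place, Lease→Menu→Inspection = 4+9+3 = 16 sets the finish at 16 weeks.
Without Menu→Inspection, Inspection's earliest start moves from 13 to 8.
After: Lease→Menu = 4+9 = 13 → 13 weeks.

13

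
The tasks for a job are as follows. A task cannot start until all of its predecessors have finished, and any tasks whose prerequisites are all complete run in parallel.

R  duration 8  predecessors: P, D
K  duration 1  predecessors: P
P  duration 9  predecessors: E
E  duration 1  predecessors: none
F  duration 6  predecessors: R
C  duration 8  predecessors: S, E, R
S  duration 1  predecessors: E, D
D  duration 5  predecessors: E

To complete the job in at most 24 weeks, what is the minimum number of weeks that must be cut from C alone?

Current finish: 26 weeks; target: 24.
C is on every critical path, so each week cut from C cuts the finish by one (this holds down to a finish of 24).
Need 26 − 24 = 2 weeks off C → C becomes 6 weeks, finish becomes 24.

2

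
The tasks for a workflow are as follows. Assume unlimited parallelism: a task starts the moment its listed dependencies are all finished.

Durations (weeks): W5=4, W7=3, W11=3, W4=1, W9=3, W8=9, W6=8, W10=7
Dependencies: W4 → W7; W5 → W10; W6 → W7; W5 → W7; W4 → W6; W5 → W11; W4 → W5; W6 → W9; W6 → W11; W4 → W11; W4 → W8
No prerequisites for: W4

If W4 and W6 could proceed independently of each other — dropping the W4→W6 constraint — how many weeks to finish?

12

With the dependency in place, W4→W5→W10 = 1+4+7 = 12 sets the finish at 12 weeks.
Without W4→W6, W6's earliest start moves from 1 to 0.
The longest chain is now W4→W5→W10 = 1+4+7 = 12, so the workflow takes 12 weeks.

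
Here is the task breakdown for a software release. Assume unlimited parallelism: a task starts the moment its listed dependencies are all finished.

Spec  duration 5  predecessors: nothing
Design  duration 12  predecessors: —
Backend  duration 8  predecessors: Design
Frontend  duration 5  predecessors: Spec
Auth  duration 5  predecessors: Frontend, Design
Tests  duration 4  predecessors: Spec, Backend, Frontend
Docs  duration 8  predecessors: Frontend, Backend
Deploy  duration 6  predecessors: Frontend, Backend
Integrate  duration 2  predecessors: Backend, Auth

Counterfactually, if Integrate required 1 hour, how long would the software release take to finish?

28

As given, the longest chain is Design→Backend→Docs = 12+8+8 = 28, so the finish is 28 hours.
Integrate has 6 hours of float (longest path through it is 22).
That remains the longest chain; total 28 hours.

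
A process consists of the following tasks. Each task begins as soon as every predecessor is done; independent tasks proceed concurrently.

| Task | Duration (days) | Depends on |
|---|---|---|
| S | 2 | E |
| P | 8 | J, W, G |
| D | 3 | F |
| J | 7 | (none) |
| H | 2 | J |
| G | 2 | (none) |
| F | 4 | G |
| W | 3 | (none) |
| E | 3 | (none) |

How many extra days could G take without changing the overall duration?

The longest chain is J→P = 7+8 = 15; overall finish 15 days.
Longest path through G: 10 days (earliest finish 2, latest finish 7).
So G can slip 7 − 2 = 5 days.

5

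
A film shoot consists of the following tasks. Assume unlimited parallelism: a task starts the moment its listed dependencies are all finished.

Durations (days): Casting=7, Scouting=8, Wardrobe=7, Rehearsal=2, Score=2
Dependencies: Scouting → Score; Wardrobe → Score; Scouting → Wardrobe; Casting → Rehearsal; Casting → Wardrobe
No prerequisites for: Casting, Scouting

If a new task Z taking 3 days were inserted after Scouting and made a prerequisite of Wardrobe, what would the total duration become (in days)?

20

Originally the plan takes 17 days.
With Z inserted, Wardrobe now waits for max(Scouting, Casting, Z).
New critical path: Scouting→Z→Wardrobe→Score = 8+3+7+2 = 20 ⇒ 20 days.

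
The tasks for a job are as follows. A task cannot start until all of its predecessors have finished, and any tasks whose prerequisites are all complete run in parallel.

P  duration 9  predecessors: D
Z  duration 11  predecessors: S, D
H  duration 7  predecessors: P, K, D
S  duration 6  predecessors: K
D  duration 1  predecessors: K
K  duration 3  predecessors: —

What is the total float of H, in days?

0

The longest chain is K→D→P→H = 3+1+9+7 = 20; overall finish 20 days.
Longest path through H: 20 days (earliest finish 20, latest finish 20).
Slack of H = 13 − 13 = 0 days.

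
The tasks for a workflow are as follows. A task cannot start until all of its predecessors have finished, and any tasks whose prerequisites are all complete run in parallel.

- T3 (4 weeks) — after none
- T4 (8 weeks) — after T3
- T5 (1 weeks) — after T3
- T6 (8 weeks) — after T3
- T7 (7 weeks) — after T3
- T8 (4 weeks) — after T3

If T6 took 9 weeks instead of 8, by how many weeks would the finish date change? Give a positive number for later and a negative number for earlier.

1

The binding path is T3→T6 = 4+8 = 12; finish at 12 weeks.
Since T6 is critical, the +1 change carries straight to that chain (now 13 weeks).
That remains the longest chain; total 13 weeks.
Change in finish: 13 − 12 = +1 weeks.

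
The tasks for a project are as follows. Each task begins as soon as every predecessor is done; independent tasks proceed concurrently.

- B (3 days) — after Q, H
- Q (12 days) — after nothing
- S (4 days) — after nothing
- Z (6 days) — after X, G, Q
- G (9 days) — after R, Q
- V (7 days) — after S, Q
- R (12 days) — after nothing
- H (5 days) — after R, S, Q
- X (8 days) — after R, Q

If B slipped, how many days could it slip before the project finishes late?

Q→G→Z = 12+9+6 = 27 sets the makespan at 27 days.
The longest chain containing B totals 20 days.
Slack of B = 24 − 17 = 7 days.

7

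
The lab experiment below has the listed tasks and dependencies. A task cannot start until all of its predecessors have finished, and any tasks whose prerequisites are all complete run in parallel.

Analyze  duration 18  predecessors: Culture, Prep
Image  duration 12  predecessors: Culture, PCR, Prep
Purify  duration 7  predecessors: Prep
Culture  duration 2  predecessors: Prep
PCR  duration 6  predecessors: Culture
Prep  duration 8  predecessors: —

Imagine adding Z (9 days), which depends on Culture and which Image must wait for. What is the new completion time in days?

31

Originally the schedule takes 28 days.
With Z inserted, Image now waits for max(Culture, PCR, Prep, Z).
New critical path: Prep→Culture→Z→Image = 8+2+9+12 = 31 ⇒ 31 days.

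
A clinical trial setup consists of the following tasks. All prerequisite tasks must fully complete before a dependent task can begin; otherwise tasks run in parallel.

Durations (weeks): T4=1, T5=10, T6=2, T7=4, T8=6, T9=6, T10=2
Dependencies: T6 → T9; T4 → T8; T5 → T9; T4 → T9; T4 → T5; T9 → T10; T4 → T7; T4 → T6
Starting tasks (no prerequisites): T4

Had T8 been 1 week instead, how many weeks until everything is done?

Actual critical path: T4→T5→T9→T10 = 1+10+6+2 = 19 ⇒ 19 weeks.
The longest path through T8 is only 7 weeks, so T8 has float 12.
No other chain overtakes it, so the finish is 19 weeks.

19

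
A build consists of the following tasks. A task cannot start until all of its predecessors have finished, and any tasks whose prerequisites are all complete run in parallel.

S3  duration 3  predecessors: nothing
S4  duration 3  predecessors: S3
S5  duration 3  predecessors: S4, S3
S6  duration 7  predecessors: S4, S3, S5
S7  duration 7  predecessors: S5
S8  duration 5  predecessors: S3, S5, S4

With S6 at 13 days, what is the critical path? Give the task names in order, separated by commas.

S3, S4, S5, S6

Actual critical path: S3→S4→S5→S6 = 3+3+3+7 = 16 ⇒ 16 days.
S6 lies on that path, so at 13 days the path becomes 22 days.
No other chain overtakes it, so the finish is 22 days.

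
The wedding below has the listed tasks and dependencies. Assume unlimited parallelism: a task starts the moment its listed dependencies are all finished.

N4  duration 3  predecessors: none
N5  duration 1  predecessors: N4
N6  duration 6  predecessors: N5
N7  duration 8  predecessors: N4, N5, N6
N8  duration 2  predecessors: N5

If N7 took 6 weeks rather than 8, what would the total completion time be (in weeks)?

16

Baseline: N4→N5→N6→N7 = 3+1+6+8 = 18 → 18 weeks.
N7 is on the critical path; changing it to 6 makes that path 16 weeks.
No other chain overtakes it, so the finish is 16 weeks.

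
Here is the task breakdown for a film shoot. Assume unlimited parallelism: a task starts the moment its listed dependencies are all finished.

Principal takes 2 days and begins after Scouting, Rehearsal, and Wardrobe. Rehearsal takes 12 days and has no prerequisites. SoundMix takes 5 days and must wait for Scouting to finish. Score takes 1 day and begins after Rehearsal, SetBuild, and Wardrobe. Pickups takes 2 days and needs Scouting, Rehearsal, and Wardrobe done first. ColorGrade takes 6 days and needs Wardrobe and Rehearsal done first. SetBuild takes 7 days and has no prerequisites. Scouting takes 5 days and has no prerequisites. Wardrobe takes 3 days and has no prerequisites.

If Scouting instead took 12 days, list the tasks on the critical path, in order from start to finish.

Actual critical path: Rehearsal→ColorGrade = 12+6 = 18 ⇒ 18 days.
Scouting is off the critical path — its longest chain is 10 days, giving 8 of slack.
No other chain overtakes it, so the finish is 18 days.

Rehearsal, ColorGrade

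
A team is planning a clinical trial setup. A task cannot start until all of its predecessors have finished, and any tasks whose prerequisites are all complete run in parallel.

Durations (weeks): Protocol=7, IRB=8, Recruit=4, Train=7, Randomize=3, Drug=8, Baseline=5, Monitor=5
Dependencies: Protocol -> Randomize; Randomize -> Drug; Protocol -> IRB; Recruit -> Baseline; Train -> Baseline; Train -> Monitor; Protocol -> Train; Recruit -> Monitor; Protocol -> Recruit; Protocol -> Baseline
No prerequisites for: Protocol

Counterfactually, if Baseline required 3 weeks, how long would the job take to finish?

Baseline: Protocol→Train→Baseline = 7+7+5 = 19 → 19 weeks.
Baseline lies on that path, so at 3 weeks the path becomes 17 weeks.
Now Protocol→Train→Monitor = 7+7+5 = 19 is longest, so the finish becomes 19 weeks.

19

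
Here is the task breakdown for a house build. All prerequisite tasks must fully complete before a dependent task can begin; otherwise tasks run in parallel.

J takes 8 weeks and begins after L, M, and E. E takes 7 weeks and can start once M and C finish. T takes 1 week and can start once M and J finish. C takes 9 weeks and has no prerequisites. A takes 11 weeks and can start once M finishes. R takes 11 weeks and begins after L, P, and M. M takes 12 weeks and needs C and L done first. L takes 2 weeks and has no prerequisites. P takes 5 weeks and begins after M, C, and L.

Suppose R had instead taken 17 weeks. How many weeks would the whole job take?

43

Actual critical path: C→M→P→R = 9+12+5+11 = 37 ⇒ 37 weeks.
Since R is critical, the +6 change carries straight to that chain (now 43 weeks).
No other chain overtakes it, so the finish is 43 weeks.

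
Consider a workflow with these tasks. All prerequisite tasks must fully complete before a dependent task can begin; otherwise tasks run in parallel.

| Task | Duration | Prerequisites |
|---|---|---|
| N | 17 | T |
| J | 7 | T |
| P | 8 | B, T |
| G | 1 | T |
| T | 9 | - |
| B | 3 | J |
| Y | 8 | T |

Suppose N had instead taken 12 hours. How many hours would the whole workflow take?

As given, the longest chain is T→J→B→P = 9+7+3+8 = 27, so the finish is 27 hours.
The longest path through N is only 26 hours, so N has float 1.
The critical path is still T→J→B→P; finish is now 27 hours.

27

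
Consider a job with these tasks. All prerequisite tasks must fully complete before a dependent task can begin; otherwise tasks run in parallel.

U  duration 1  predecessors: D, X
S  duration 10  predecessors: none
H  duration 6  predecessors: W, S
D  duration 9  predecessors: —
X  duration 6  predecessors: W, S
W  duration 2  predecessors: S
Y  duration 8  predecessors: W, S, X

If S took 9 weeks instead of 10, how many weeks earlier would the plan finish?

1

Actual critical path: S→W→X→Y = 10+2+6+8 = 26 ⇒ 26 weeks.
S is on the critical path; changing it to 9 makes that path 25 weeks.
No other chain overtakes it, so the finish is 25 weeks.
Change in finish: 25 − 26 = -1 weeks.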